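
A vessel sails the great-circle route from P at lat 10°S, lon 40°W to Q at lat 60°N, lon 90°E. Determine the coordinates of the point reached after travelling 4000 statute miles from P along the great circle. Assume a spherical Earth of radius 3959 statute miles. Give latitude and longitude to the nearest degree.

Write both endpoints as unit vectors p₁, p₂ with components (cos φ cos λ, cos φ sin λ, sin φ).
The central angle between the endpoints is δ = arccos(p₁·p₂) ≈ 2.057 rad (117.8°). The total great-circle distance is δ·R ≈ 2.057 × 3959 ≈ 8142 mi, so the target fraction is f = 4000/8142 ≈ 0.491.
Interpolate at f ≈ 0.491 with slerp weights a = sin((1−f)δ)/sin δ ≈ 0.979, b = sin(fδ)/sin δ ≈ 0.958.
p = a·p₁ + b·p₂ ≈ (0.738, -0.141, 0.660); φ = arcsin(p_z) ≈ 41.27°, λ = atan2(p_y, p_x) ≈ -10.79°.

≈ lat 41°N, lon 11°W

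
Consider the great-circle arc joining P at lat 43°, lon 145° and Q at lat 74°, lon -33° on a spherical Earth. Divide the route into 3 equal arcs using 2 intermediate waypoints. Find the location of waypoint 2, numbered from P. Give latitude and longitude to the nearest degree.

≈ lat 85°, lon 140°

From cos δ = sin φ₁ sin φ₂ + cos φ₁ cos φ₂ cos Δλ, the central angle is δ ≈ 1.099 rad (63.0°).
Interpolate at f = 2/3 with slerp weights a = sin((1−f)δ)/sin δ ≈ 0.402, b = sin(fδ)/sin δ ≈ 0.751.
p = a·p₁ + b·p₂ ≈ (-0.067, 0.056, 0.996); φ = arcsin(p_z) ≈ 84.98°, λ = atan2(p_y, p_x) ≈ 140.27°.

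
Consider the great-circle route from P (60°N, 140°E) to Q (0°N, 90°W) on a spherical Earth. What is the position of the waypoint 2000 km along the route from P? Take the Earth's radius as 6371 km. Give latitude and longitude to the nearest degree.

≈ (66°N, 178°E)

The haversine formula gives a central angle δ ≈ 1.898 rad (108.7°) between the endpoints. The total great-circle distance is δ·R ≈ 1.898 × 6371 ≈ 12092 km, so the target fraction is f = 2000/12092 ≈ 0.165.
Interpolate at f ≈ 0.165 with slerp weights a = sin((1−f)δ)/sin δ ≈ 1.056, b = sin(fδ)/sin δ ≈ 0.326.
p = a·p₁ + b·p₂ ≈ (-0.404, 0.013, 0.914); φ = arcsin(p_z) ≈ 66.13°, λ = atan2(p_y, p_x) ≈ 178.12°.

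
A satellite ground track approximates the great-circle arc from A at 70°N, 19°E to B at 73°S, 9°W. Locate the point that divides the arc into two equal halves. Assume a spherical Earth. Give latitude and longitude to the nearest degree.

≈ 2°S, 6°E

Convert each endpoint to a unit vector on the sphere (x = cos φ cos λ, y = cos φ sin λ, z = sin φ).
The central angle between the endpoints is δ = arccos(p₁·p₂) ≈ 2.516 rad (144.1°).
Interpolate at f = 1/2 with slerp weights a = sin((1−f)δ)/sin δ ≈ 1.624, b = sin(fδ)/sin δ ≈ 1.624.
p = a·p₁ + b·p₂ ≈ (0.994, 0.107, -0.027); φ = arcsin(p_z) ≈ -1.55°, λ = atan2(p_y, p_x) ≈ 6.12°.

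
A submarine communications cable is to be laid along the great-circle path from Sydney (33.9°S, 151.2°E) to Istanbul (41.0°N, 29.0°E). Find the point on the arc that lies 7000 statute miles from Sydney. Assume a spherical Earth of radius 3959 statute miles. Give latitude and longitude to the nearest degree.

The haversine formula gives a central angle δ ≈ 2.346 rad (134.4°) between the endpoints. The total great-circle distance is δ·R ≈ 2.346 × 3959 ≈ 9287 mi, so the target fraction is f = 7000/9287 ≈ 0.754.
Interpolate at f ≈ 0.754 with slerp weights a = sin((1−f)δ)/sin δ ≈ 0.764, b = sin(fδ)/sin δ ≈ 1.373.
p = a·p₁ + b·p₂ ≈ (0.350, 0.808, 0.474); φ = arcsin(p_z) ≈ 28.31°, λ = atan2(p_y, p_x) ≈ 66.57°.

≈ 28°N, 67°E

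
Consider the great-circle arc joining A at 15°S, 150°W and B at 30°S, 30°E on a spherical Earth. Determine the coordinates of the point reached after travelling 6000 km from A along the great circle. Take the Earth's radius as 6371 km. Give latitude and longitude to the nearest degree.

Convert each endpoint to a unit vector on the sphere (x = cos φ cos λ, y = cos φ sin λ, z = sin φ).
The central angle between the endpoints is δ = arccos(p₁·p₂) ≈ 2.356 rad (135.0°). The total great-circle distance is δ·R ≈ 2.356 × 6371 ≈ 15011 km, so the target fraction is f = 6000/15011 ≈ 0.400.
Interpolate at f ≈ 0.400 with slerp weights a = sin((1−f)δ)/sin δ ≈ 1.397, b = sin(fδ)/sin δ ≈ 1.144.
p = a·p₁ + b·p₂ ≈ (-0.311, -0.180, -0.933); φ = arcsin(p_z) ≈ -68.96°, λ = atan2(p_y, p_x) ≈ -150.00°.

≈ 69°S, 150°W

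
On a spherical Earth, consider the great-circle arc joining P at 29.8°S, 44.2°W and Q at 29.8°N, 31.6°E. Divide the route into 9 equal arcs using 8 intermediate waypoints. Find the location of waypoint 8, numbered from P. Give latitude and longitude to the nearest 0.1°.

≈ 23.9°N, 22.0°E

Convert each endpoint to a unit vector on the sphere (x = cos φ cos λ, y = cos φ sin λ, z = sin φ).
The central angle between the endpoints is δ = arccos(p₁·p₂) ≈ 1.633 rad (93.6°).
Interpolate at f = 8/9 with slerp weights a = sin((1−f)δ)/sin δ ≈ 0.181, b = sin(fδ)/sin δ ≈ 0.995.
p = a·p₁ + b·p₂ ≈ (0.848, 0.343, 0.405); φ = arcsin(p_z) ≈ 23.86°, λ = atan2(p_y, p_x) ≈ 22.03°.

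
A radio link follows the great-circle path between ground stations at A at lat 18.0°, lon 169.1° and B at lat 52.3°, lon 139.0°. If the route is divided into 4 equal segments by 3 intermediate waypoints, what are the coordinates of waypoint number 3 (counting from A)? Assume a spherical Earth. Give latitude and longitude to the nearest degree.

Write both endpoints as unit vectors p₁, p₂ with components (cos φ cos λ, cos φ sin λ, sin φ).
The central angle between the endpoints is δ = arccos(p₁·p₂) ≈ 0.726 rad (41.6°).
Interpolate at f = 3/4 with slerp weights a = sin((1−f)δ)/sin δ ≈ 0.272, b = sin(fδ)/sin δ ≈ 0.780.
p = a·p₁ + b·p₂ ≈ (-0.614, 0.362, 0.701); φ = arcsin(p_z) ≈ 44.54°, λ = atan2(p_y, p_x) ≈ 149.48°.

≈ lat 45°, lon 149°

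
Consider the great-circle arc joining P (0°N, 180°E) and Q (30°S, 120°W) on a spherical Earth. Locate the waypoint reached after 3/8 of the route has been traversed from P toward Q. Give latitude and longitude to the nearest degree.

Convert each endpoint to a unit vector on the sphere (x = cos φ cos λ, y = cos φ sin λ, z = sin φ).
The central angle between the endpoints is δ = arccos(p₁·p₂) ≈ 1.123 rad (64.3°).
Interpolate at f = 3/8 with slerp weights a = sin((1−f)δ)/sin δ ≈ 0.716, b = sin(fδ)/sin δ ≈ 0.453.
p = a·p₁ + b·p₂ ≈ (-0.913, -0.340, -0.227); φ = arcsin(p_z) ≈ -13.11°, λ = atan2(p_y, p_x) ≈ -159.56°.

≈ (13°S, 160°W)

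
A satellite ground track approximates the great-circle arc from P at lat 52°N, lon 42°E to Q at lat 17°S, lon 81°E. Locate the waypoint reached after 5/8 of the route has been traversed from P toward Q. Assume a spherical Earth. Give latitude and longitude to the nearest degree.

Convert each endpoint to a unit vector on the sphere (x = cos φ cos λ, y = cos φ sin λ, z = sin φ).
The central angle between the endpoints is δ = arccos(p₁·p₂) ≈ 1.342 rad (76.9°).
Interpolate at f = 5/8 with slerp weights a = sin((1−f)δ)/sin δ ≈ 0.495, b = sin(fδ)/sin δ ≈ 0.764.
p = a·p₁ + b·p₂ ≈ (0.341, 0.925, 0.167); φ = arcsin(p_z) ≈ 9.61°, λ = atan2(p_y, p_x) ≈ 69.78°.

≈ lat 10°N, lon 70°E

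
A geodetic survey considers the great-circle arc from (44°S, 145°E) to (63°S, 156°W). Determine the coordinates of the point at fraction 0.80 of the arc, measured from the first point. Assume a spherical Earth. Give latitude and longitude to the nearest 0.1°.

≈ (61.8°S, 172.3°W)

Convert each endpoint to a unit vector on the sphere (x = cos φ cos λ, y = cos φ sin λ, z = sin φ).
The central angle between the endpoints is δ = arccos(p₁·p₂) ≈ 0.665 rad (38.1°).
Interpolate at f = 0.80 with slerp weights a = sin((1−f)δ)/sin δ ≈ 0.215, b = sin(fδ)/sin δ ≈ 0.822.
p = a·p₁ + b·p₂ ≈ (-0.468, -0.063, -0.882); φ = arcsin(p_z) ≈ -61.85°, λ = atan2(p_y, p_x) ≈ -172.31°.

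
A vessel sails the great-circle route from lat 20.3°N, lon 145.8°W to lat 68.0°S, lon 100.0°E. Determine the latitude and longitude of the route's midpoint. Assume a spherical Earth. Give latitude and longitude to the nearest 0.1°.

≈ lat 34.1°S, lon 169.3°W

Write both endpoints as unit vectors p₁, p₂ with components (cos φ cos λ, cos φ sin λ, sin φ).
The central angle between the endpoints is δ = arccos(p₁·p₂) ≈ 2.055 rad (117.8°).
Interpolate at f = 1/2 with slerp weights a = sin((1−f)δ)/sin δ ≈ 0.967, b = sin(fδ)/sin δ ≈ 0.967.
p = a·p₁ + b·p₂ ≈ (-0.813, -0.153, -0.561); φ = arcsin(p_z) ≈ -34.15°, λ = atan2(p_y, p_x) ≈ -169.34°.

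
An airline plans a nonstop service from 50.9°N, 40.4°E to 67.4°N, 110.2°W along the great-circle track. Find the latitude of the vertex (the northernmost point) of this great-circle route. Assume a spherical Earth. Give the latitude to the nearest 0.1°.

≈ 82.1°N

The great circle lies in the plane with unit normal n̂ = (p₁ × p₂)/|p₁ × p₂|.
Here n̂_z ≈ -0.138; the vertex latitude is φ_max = arccos|n̂_z| ≈ 82.1°.
Check via Clairaut: cos φ_max = |cos φ₁| · sin C = cos(50.9°)·sin(12.6°) ≈ 0.138, again giving ≈ 82.1°.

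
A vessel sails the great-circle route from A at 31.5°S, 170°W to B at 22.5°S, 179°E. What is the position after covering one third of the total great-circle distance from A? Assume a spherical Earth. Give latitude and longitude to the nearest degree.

Convert each endpoint to a unit vector on the sphere (x = cos φ cos λ, y = cos φ sin λ, z = sin φ).
The central angle between the endpoints is δ = arccos(p₁·p₂) ≈ 0.232 rad (13.3°).
Interpolate at f = 1/3 with slerp weights a = sin((1−f)δ)/sin δ ≈ 0.670, b = sin(fδ)/sin δ ≈ 0.336.
p = a·p₁ + b·p₂ ≈ (-0.873, -0.094, -0.479); φ = arcsin(p_z) ≈ -28.60°, λ = atan2(p_y, p_x) ≈ -173.87°.

≈ 29°S, 174°W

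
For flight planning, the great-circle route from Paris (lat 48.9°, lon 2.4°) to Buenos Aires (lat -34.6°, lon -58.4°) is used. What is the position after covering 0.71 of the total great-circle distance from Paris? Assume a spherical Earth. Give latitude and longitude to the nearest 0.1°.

≈ lat -10.1°, lon -41.8°

From cos δ = sin φ₁ sin φ₂ + cos φ₁ cos φ₂ cos Δλ, the central angle is δ ≈ 1.735 rad (99.4°).
Interpolate at f = 0.71 with slerp weights a = sin((1−f)δ)/sin δ ≈ 0.489, b = sin(fδ)/sin δ ≈ 0.956.
p = a·p₁ + b·p₂ ≈ (0.734, -0.657, -0.175); φ = arcsin(p_z) ≈ -10.05°, λ = atan2(p_y, p_x) ≈ -41.85°.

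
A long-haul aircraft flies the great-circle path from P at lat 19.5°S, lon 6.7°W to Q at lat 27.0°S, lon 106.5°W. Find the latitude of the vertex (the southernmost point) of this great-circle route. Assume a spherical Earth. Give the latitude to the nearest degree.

≈ 34°S

The great circle lies in the plane with unit normal n̂ = (p₁ × p₂)/|p₁ × p₂|.
Here n̂_z ≈ -0.828; the vertex latitude is φ_max = arccos|n̂_z| ≈ 34.1°.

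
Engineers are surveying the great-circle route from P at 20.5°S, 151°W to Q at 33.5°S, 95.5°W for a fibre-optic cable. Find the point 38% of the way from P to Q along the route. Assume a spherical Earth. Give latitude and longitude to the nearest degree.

Convert each endpoint to a unit vector on the sphere (x = cos φ cos λ, y = cos φ sin λ, z = sin φ).
The central angle between the endpoints is δ = arccos(p₁·p₂) ≈ 0.882 rad (50.5°).
Interpolate at f = 0.38 with slerp weights a = sin((1−f)δ)/sin δ ≈ 0.674, b = sin(fδ)/sin δ ≈ 0.426.
p = a·p₁ + b·p₂ ≈ (-0.586, -0.659, -0.471); φ = arcsin(p_z) ≈ -28.10°, λ = atan2(p_y, p_x) ≈ -131.61°.

≈ 28°S, 132°W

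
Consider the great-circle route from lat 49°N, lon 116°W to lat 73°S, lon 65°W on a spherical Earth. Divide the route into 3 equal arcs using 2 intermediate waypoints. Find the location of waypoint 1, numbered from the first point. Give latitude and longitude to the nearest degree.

Write both endpoints as unit vectors p₁, p₂ with components (cos φ cos λ, cos φ sin λ, sin φ).
The central angle between the endpoints is δ = arccos(p₁·p₂) ≈ 2.216 rad (126.9°).
Interpolate at f = 1/3 with slerp weights a = sin((1−f)δ)/sin δ ≈ 1.246, b = sin(fδ)/sin δ ≈ 0.842.
p = a·p₁ + b·p₂ ≈ (-0.254, -0.958, 0.135); φ = arcsin(p_z) ≈ 7.74°, λ = atan2(p_y, p_x) ≈ -104.86°.

≈ lat 8°N, lon 105°W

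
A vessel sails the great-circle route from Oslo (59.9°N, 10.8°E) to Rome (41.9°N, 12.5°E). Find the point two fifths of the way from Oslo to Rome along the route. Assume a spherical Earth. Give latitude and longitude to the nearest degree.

The haversine formula gives a central angle δ ≈ 0.315 rad (18.0°) between the endpoints.
Interpolate at f = 2/5 with slerp weights a = sin((1−f)δ)/sin δ ≈ 0.606, b = sin(fδ)/sin δ ≈ 0.406.
p = a·p₁ + b·p₂ ≈ (0.593, 0.122, 0.796); φ = arcsin(p_z) ≈ 52.70°, λ = atan2(p_y, p_x) ≈ 11.65°.

≈ 53°N, 12°E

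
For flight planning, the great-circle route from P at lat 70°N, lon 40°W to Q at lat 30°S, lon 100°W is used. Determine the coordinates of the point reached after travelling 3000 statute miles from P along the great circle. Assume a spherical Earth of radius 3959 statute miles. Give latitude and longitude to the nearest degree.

≈ lat 33°N, lon 80°W

Convert each endpoint to a unit vector on the sphere (x = cos φ cos λ, y = cos φ sin λ, z = sin φ).
The central angle between the endpoints is δ = arccos(p₁·p₂) ≈ 1.898 rad (108.8°). The total great-circle distance is δ·R ≈ 1.898 × 3959 ≈ 7516 mi, so the target fraction is f = 3000/7516 ≈ 0.399.
Interpolate at f ≈ 0.399 with slerp weights a = sin((1−f)δ)/sin δ ≈ 0.960, b = sin(fδ)/sin δ ≈ 0.726.
p = a·p₁ + b·p₂ ≈ (0.142, -0.830, 0.539); φ = arcsin(p_z) ≈ 32.62°, λ = atan2(p_y, p_x) ≈ -80.27°.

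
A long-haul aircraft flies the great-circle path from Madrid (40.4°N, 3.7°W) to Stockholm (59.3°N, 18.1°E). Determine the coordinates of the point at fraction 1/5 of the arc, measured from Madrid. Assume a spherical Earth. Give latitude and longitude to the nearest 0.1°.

Write both endpoints as unit vectors p₁, p₂ with components (cos φ cos λ, cos φ sin λ, sin φ).
The central angle between the endpoints is δ = arccos(p₁·p₂) ≈ 0.407 rad (23.3°).
Interpolate at f = 1/5 with slerp weights a = sin((1−f)δ)/sin δ ≈ 0.808, b = sin(fδ)/sin δ ≈ 0.205.
p = a·p₁ + b·p₂ ≈ (0.714, -0.007, 0.700); φ = arcsin(p_z) ≈ 44.45°, λ = atan2(p_y, p_x) ≈ -0.57°.

≈ 44.5°N, 0.6°W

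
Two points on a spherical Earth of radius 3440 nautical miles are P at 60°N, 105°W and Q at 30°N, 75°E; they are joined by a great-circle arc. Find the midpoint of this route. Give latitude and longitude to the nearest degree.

Write both endpoints as unit vectors p₁, p₂ with components (cos φ cos λ, cos φ sin λ, sin φ).
The central angle between the endpoints is δ = arccos(p₁·p₂) ≈ 1.571 rad (90.0°).
Interpolate at f = 1/2 with slerp weights a = sin((1−f)δ)/sin δ ≈ 0.707, b = sin(fδ)/sin δ ≈ 0.707.
p = a·p₁ + b·p₂ ≈ (0.067, 0.250, 0.966); φ = arcsin(p_z) ≈ 75.00°, λ = atan2(p_y, p_x) ≈ 75.00°.

≈ 75°N, 75°E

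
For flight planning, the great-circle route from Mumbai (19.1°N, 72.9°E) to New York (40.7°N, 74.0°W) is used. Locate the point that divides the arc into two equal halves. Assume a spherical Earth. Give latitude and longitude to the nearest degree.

Write both endpoints as unit vectors p₁, p₂ with components (cos φ cos λ, cos φ sin λ, sin φ).
The central angle between the endpoints is δ = arccos(p₁·p₂) ≈ 1.968 rad (112.8°).
Interpolate at f = 1/2 with slerp weights a = sin((1−f)δ)/sin δ ≈ 0.903, b = sin(fδ)/sin δ ≈ 0.903.
p = a·p₁ + b·p₂ ≈ (0.440, 0.157, 0.884); φ = arcsin(p_z) ≈ 62.16°, λ = atan2(p_y, p_x) ≈ 19.71°.

≈ (62°N, 20°E)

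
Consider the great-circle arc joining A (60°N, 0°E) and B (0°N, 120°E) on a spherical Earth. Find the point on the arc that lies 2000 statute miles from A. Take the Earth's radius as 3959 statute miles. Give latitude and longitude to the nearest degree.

From cos δ = sin φ₁ sin φ₂ + cos φ₁ cos φ₂ cos Δλ, the central angle is δ ≈ 1.823 rad (104.5°). The total great-circle distance is δ·R ≈ 1.823 × 3959 ≈ 7219 mi, so the target fraction is f = 2000/7219 ≈ 0.277.
Interpolate at f ≈ 0.277 with slerp weights a = sin((1−f)δ)/sin δ ≈ 1.000, b = sin(fδ)/sin δ ≈ 0.500.
p = a·p₁ + b·p₂ ≈ (0.250, 0.433, 0.866); φ = arcsin(p_z) ≈ 60.00°, λ = atan2(p_y, p_x) ≈ 59.98°.

≈ (60°N, 60°E)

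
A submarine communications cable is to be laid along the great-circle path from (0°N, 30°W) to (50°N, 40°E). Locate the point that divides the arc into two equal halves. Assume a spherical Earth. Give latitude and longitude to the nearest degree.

Write both endpoints as unit vectors p₁, p₂ with components (cos φ cos λ, cos φ sin λ, sin φ).
The central angle between the endpoints is δ = arccos(p₁·p₂) ≈ 1.349 rad (77.3°).
Interpolate at f = 1/2 with slerp weights a = sin((1−f)δ)/sin δ ≈ 0.640, b = sin(fδ)/sin δ ≈ 0.640.
p = a·p₁ + b·p₂ ≈ (0.870, -0.056, 0.490); φ = arcsin(p_z) ≈ 29.37°, λ = atan2(p_y, p_x) ≈ -3.66°.

≈ (29°N, 4°W)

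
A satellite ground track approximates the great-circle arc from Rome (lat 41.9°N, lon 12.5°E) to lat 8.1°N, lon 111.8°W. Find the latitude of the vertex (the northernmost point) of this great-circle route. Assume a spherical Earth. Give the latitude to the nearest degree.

≈ 50°N

The great circle lies in the plane with unit normal n̂ = (p₁ × p₂)/|p₁ × p₂|.
Here n̂_z ≈ -0.643; the vertex latitude is φ_max = arccos|n̂_z| ≈ 50.0°.
Check via Clairaut: cos φ_max = |cos φ₁| · sin C = cos(41.9°)·sin(59.7°) ≈ 0.643, again giving ≈ 50.0°.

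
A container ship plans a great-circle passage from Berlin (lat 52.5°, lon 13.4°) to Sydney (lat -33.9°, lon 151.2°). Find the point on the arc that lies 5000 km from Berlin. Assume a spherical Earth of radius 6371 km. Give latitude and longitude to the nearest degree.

≈ lat 42°, lon 81°

Convert each endpoint to a unit vector on the sphere (x = cos φ cos λ, y = cos φ sin λ, z = sin φ).
The central angle between the endpoints is δ = arccos(p₁·p₂) ≈ 2.527 rad (144.8°). The total great-circle distance is δ·R ≈ 2.527 × 6371 ≈ 16097 km, so the target fraction is f = 5000/16097 ≈ 0.311.
Interpolate at f ≈ 0.311 with slerp weights a = sin((1−f)δ)/sin δ ≈ 1.708, b = sin(fδ)/sin δ ≈ 1.225.
p = a·p₁ + b·p₂ ≈ (0.121, 0.731, 0.672); φ = arcsin(p_z) ≈ 42.21°, λ = atan2(p_y, p_x) ≈ 80.63°.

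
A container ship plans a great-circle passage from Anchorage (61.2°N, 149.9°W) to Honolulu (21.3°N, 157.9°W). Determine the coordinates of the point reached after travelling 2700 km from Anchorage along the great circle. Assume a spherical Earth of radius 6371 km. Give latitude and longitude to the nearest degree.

≈ (37°N, 156°W)

From cos δ = sin φ₁ sin φ₂ + cos φ₁ cos φ₂ cos Δλ, the central angle is δ ≈ 0.703 rad (40.3°). The total great-circle distance is δ·R ≈ 0.703 × 6371 ≈ 4480 km, so the target fraction is f = 2700/4480 ≈ 0.603.
Interpolate at f ≈ 0.603 with slerp weights a = sin((1−f)δ)/sin δ ≈ 0.426, b = sin(fδ)/sin δ ≈ 0.636.
p = a·p₁ + b·p₂ ≈ (-0.727, -0.326, 0.605); φ = arcsin(p_z) ≈ 37.21°, λ = atan2(p_y, p_x) ≈ -155.84°.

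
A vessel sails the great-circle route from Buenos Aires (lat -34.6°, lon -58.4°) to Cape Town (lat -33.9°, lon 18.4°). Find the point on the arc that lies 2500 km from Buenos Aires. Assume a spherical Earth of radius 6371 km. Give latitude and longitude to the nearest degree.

≈ lat -41°, lon -31°

The haversine formula gives a central angle δ ≈ 1.078 rad (61.8°) between the endpoints. The total great-circle distance is δ·R ≈ 1.078 × 6371 ≈ 6871 km, so the target fraction is f = 2500/6871 ≈ 0.364.
Interpolate at f ≈ 0.364 with slerp weights a = sin((1−f)δ)/sin δ ≈ 0.719, b = sin(fδ)/sin δ ≈ 0.434.
p = a·p₁ + b·p₂ ≈ (0.652, -0.390, -0.650); φ = arcsin(p_z) ≈ -40.56°, λ = atan2(p_y, p_x) ≈ -30.91°.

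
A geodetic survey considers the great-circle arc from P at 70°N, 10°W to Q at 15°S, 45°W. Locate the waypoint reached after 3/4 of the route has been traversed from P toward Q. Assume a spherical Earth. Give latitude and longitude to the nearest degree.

≈ 7°N, 41°W

Convert each endpoint to a unit vector on the sphere (x = cos φ cos λ, y = cos φ sin λ, z = sin φ).
The central angle between the endpoints is δ = arccos(p₁·p₂) ≈ 1.543 rad (88.4°).
Interpolate at f = 3/4 with slerp weights a = sin((1−f)δ)/sin δ ≈ 0.376, b = sin(fδ)/sin δ ≈ 0.916.
p = a·p₁ + b·p₂ ≈ (0.753, -0.648, 0.117); φ = arcsin(p_z) ≈ 6.70°, λ = atan2(p_y, p_x) ≈ -40.74°.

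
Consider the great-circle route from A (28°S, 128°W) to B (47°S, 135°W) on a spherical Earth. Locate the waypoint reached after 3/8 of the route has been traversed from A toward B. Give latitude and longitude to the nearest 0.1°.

Convert each endpoint to a unit vector on the sphere (x = cos φ cos λ, y = cos φ sin λ, z = sin φ).
The central angle between the endpoints is δ = arccos(p₁·p₂) ≈ 0.345 rad (19.8°).
Interpolate at f = 3/8 with slerp weights a = sin((1−f)δ)/sin δ ≈ 0.633, b = sin(fδ)/sin δ ≈ 0.381.
p = a·p₁ + b·p₂ ≈ (-0.528, -0.624, -0.576); φ = arcsin(p_z) ≈ -35.17°, λ = atan2(p_y, p_x) ≈ -130.22°.

≈ (35.2°S, 130.2°W)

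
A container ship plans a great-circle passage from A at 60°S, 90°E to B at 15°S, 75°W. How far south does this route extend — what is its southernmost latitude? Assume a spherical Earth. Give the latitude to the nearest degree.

The great circle lies in the plane with unit normal n̂ = (p₁ × p₂)/|p₁ × p₂|.
Here n̂_z ≈ -0.129; the vertex latitude is φ_max = arccos|n̂_z| ≈ 82.6°.

≈ 83°S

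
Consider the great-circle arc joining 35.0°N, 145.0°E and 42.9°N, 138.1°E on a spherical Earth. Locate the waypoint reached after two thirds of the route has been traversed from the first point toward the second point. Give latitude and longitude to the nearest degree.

From cos δ = sin φ₁ sin φ₂ + cos φ₁ cos φ₂ cos Δλ, the central angle is δ ≈ 0.167 rad (9.5°).
Interpolate at f = 2/3 with slerp weights a = sin((1−f)δ)/sin δ ≈ 0.335, b = sin(fδ)/sin δ ≈ 0.668.
p = a·p₁ + b·p₂ ≈ (-0.589, 0.484, 0.647); φ = arcsin(p_z) ≈ 40.31°, λ = atan2(p_y, p_x) ≈ 140.58°.

≈ 40°N, 141°E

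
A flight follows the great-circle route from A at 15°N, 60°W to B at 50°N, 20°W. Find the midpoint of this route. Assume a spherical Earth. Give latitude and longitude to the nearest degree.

≈ 34°N, 44°W

From cos δ = sin φ₁ sin φ₂ + cos φ₁ cos φ₂ cos Δλ, the central angle is δ ≈ 0.831 rad (47.6°).
Interpolate at f = 1/2 with slerp weights a = sin((1−f)δ)/sin δ ≈ 0.547, b = sin(fδ)/sin δ ≈ 0.547.
p = a·p₁ + b·p₂ ≈ (0.594, -0.577, 0.560); φ = arcsin(p_z) ≈ 34.06°, λ = atan2(p_y, p_x) ≈ -44.18°.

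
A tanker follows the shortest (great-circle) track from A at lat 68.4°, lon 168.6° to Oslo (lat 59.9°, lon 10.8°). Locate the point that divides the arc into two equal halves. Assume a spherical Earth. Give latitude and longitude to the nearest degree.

Convert each endpoint to a unit vector on the sphere (x = cos φ cos λ, y = cos φ sin λ, z = sin φ).
The central angle between the endpoints is δ = arccos(p₁·p₂) ≈ 0.885 rad (50.7°).
Interpolate at f = 1/2 with slerp weights a = sin((1−f)δ)/sin δ ≈ 0.553, b = sin(fδ)/sin δ ≈ 0.553.
p = a·p₁ + b·p₂ ≈ (0.073, 0.092, 0.993); φ = arcsin(p_z) ≈ 83.25°, λ = atan2(p_y, p_x) ≈ 51.68°.

≈ lat 83°, lon 52°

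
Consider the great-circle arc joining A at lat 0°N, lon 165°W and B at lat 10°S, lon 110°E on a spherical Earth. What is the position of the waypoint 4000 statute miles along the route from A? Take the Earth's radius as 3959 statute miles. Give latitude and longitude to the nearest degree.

≈ lat 8°S, lon 138°E

Convert each endpoint to a unit vector on the sphere (x = cos φ cos λ, y = cos φ sin λ, z = sin φ).
The central angle between the endpoints is δ = arccos(p₁·p₂) ≈ 1.485 rad (85.1°). The total great-circle distance is δ·R ≈ 1.485 × 3959 ≈ 5879 mi, so the target fraction is f = 4000/5879 ≈ 0.680.
Interpolate at f ≈ 0.680 with slerp weights a = sin((1−f)δ)/sin δ ≈ 0.459, b = sin(fδ)/sin δ ≈ 0.850.
p = a·p₁ + b·p₂ ≈ (-0.729, 0.668, -0.148); φ = arcsin(p_z) ≈ -8.49°, λ = atan2(p_y, p_x) ≈ 137.51°.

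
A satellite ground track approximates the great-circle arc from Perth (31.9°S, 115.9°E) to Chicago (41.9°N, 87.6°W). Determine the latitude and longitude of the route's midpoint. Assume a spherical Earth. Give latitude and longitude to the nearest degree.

≈ (22°N, 177°E)

From cos δ = sin φ₁ sin φ₂ + cos φ₁ cos φ₂ cos Δλ, the central angle is δ ≈ 2.772 rad (158.8°).
Interpolate at f = 1/2 with slerp weights a = sin((1−f)δ)/sin δ ≈ 2.720, b = sin(fδ)/sin δ ≈ 2.720.
p = a·p₁ + b·p₂ ≈ (-0.924, 0.055, 0.379); φ = arcsin(p_z) ≈ 22.28°, λ = atan2(p_y, p_x) ≈ 176.62°.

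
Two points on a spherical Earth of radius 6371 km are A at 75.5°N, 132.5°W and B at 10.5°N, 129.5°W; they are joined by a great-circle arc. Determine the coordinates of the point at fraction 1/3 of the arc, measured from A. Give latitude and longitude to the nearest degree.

≈ 54°N, 130°W

Write both endpoints as unit vectors p₁, p₂ with components (cos φ cos λ, cos φ sin λ, sin φ).
The central angle between the endpoints is δ = arccos(p₁·p₂) ≈ 1.135 rad (65.0°).
Interpolate at f = 1/3 with slerp weights a = sin((1−f)δ)/sin δ ≈ 0.757, b = sin(fδ)/sin δ ≈ 0.407.
p = a·p₁ + b·p₂ ≈ (-0.383, -0.449, 0.807); φ = arcsin(p_z) ≈ 53.84°, λ = atan2(p_y, p_x) ≈ -130.46°.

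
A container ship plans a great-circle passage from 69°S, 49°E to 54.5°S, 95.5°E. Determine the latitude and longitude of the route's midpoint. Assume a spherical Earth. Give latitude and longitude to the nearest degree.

Write both endpoints as unit vectors p₁, p₂ with components (cos φ cos λ, cos φ sin λ, sin φ).
The central angle between the endpoints is δ = arccos(p₁·p₂) ≈ 0.443 rad (25.4°).
Interpolate at f = 1/2 with slerp weights a = sin((1−f)δ)/sin δ ≈ 0.513, b = sin(fδ)/sin δ ≈ 0.513.
p = a·p₁ + b·p₂ ≈ (0.092, 0.435, -0.896); φ = arcsin(p_z) ≈ -63.61°, λ = atan2(p_y, p_x) ≈ 78.06°.

≈ 64°S, 78°E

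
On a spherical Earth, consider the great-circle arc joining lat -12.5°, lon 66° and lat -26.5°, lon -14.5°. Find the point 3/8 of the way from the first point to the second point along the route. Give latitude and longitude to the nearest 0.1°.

Convert each endpoint to a unit vector on the sphere (x = cos φ cos λ, y = cos φ sin λ, z = sin φ).
The central angle between the endpoints is δ = arccos(p₁·p₂) ≈ 1.328 rad (76.1°).
Interpolate at f = 3/8 with slerp weights a = sin((1−f)δ)/sin δ ≈ 0.760, b = sin(fδ)/sin δ ≈ 0.492.
p = a·p₁ + b·p₂ ≈ (0.728, 0.568, -0.384); φ = arcsin(p_z) ≈ -22.59°, λ = atan2(p_y, p_x) ≈ 37.94°.

≈ lat -22.6°, lon 37.9°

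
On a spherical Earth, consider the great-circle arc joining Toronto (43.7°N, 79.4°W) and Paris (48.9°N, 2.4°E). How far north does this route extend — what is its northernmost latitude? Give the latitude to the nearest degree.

≈ 54°N

The great circle lies in the plane with unit normal n̂ = (p₁ × p₂)/|p₁ × p₂|.
Here n̂_z ≈ +0.582; the vertex latitude is φ_max = arccos|n̂_z| ≈ 54.4°.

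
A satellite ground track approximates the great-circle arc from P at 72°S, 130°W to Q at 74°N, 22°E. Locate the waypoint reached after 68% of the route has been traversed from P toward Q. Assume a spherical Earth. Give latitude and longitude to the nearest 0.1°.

The haversine formula gives a central angle δ ≈ 2.996 rad (171.7°) between the endpoints.
Interpolate at f = 0.68 with slerp weights a = sin((1−f)δ)/sin δ ≈ 5.642, b = sin(fδ)/sin δ ≈ 6.157.
p = a·p₁ + b·p₂ ≈ (0.453, -0.700, 0.553); φ = arcsin(p_z) ≈ 33.54°, λ = atan2(p_y, p_x) ≈ -57.10°.

≈ 33.5°N, 57.1°W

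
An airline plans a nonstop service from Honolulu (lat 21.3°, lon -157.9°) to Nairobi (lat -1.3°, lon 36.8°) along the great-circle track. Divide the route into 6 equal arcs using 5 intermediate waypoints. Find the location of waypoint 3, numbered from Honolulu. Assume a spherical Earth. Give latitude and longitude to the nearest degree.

Write both endpoints as unit vectors p₁, p₂ with components (cos φ cos λ, cos φ sin λ, sin φ).
The central angle between the endpoints is δ = arccos(p₁·p₂) ≈ 2.712 rad (155.4°).
Interpolate at f = 3/6 with slerp weights a = sin((1−f)δ)/sin δ ≈ 2.347, b = sin(fδ)/sin δ ≈ 2.347.
p = a·p₁ + b·p₂ ≈ (-0.147, 0.583, 0.799); φ = arcsin(p_z) ≈ 53.05°, λ = atan2(p_y, p_x) ≈ 104.17°.

≈ lat 53°, lon 104°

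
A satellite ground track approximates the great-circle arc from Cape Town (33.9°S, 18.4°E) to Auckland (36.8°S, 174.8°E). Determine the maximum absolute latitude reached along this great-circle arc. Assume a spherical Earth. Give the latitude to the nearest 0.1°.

The great circle lies in the plane with unit normal n̂ = (p₁ × p₂)/|p₁ × p₂|.
Here n̂_z ≈ +0.277; the vertex latitude is φ_max = arccos|n̂_z| ≈ 73.9°.
Check via Clairaut: cos φ_max = |cos φ₁| · sin C = cos(33.9°)·sin(160.5°) ≈ 0.277, again giving ≈ 73.9°.

≈ 73.9°S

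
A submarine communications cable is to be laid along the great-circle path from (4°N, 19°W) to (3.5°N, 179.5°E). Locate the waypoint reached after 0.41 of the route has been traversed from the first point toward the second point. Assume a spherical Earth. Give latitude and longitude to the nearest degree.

≈ (22°N, 84°W)

From cos δ = sin φ₁ sin φ₂ + cos φ₁ cos φ₂ cos Δλ, the central angle is δ ≈ 2.793 rad (160.0°).
Interpolate at f = 0.41 with slerp weights a = sin((1−f)δ)/sin δ ≈ 2.922, b = sin(fδ)/sin δ ≈ 2.669.
p = a·p₁ + b·p₂ ≈ (0.092, -0.926, 0.367); φ = arcsin(p_z) ≈ 21.52°, λ = atan2(p_y, p_x) ≈ -84.34°.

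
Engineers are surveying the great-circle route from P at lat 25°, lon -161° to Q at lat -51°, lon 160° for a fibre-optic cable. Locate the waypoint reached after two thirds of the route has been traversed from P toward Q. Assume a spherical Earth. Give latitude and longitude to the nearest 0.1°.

From cos δ = sin φ₁ sin φ₂ + cos φ₁ cos φ₂ cos Δλ, the central angle is δ ≈ 1.456 rad (83.4°).
Interpolate at f = 2/3 with slerp weights a = sin((1−f)δ)/sin δ ≈ 0.470, b = sin(fδ)/sin δ ≈ 0.831.
p = a·p₁ + b·p₂ ≈ (-0.894, 0.040, -0.447); φ = arcsin(p_z) ≈ -26.56°, λ = atan2(p_y, p_x) ≈ 177.42°.

≈ lat -26.6°, lon 177.4°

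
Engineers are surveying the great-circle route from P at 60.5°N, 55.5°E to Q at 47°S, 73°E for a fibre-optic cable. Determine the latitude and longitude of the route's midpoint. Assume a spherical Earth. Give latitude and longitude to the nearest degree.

Write both endpoints as unit vectors p₁, p₂ with components (cos φ cos λ, cos φ sin λ, sin φ).
The central angle between the endpoints is δ = arccos(p₁·p₂) ≈ 1.893 rad (108.4°).
Interpolate at f = 1/2 with slerp weights a = sin((1−f)δ)/sin δ ≈ 0.855, b = sin(fδ)/sin δ ≈ 0.855.
p = a·p₁ + b·p₂ ≈ (0.409, 0.905, 0.119); φ = arcsin(p_z) ≈ 6.83°, λ = atan2(p_y, p_x) ≈ 65.67°.

≈ 7°N, 66°E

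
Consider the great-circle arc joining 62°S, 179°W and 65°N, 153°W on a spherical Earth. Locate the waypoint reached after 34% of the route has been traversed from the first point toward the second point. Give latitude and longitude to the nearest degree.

Convert each endpoint to a unit vector on the sphere (x = cos φ cos λ, y = cos φ sin λ, z = sin φ).
The central angle between the endpoints is δ = arccos(p₁·p₂) ≈ 2.242 rad (128.5°).
Interpolate at f = 0.34 with slerp weights a = sin((1−f)δ)/sin δ ≈ 1.272, b = sin(fδ)/sin δ ≈ 0.882.
p = a·p₁ + b·p₂ ≈ (-0.929, -0.180, -0.324); φ = arcsin(p_z) ≈ -18.88°, λ = atan2(p_y, p_x) ≈ -169.06°.

≈ 19°S, 169°W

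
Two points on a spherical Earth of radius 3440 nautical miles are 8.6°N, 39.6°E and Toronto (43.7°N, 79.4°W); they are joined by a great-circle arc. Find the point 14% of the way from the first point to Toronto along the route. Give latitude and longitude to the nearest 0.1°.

Write both endpoints as unit vectors p₁, p₂ with components (cos φ cos λ, cos φ sin λ, sin φ).
The central angle between the endpoints is δ = arccos(p₁·p₂) ≈ 1.817 rad (104.1°).
Interpolate at f = 0.14 with slerp weights a = sin((1−f)δ)/sin δ ≈ 1.031, b = sin(fδ)/sin δ ≈ 0.259.
p = a·p₁ + b·p₂ ≈ (0.820, 0.465, 0.333); φ = arcsin(p_z) ≈ 19.47°, λ = atan2(p_y, p_x) ≈ 29.58°.

≈ 19.5°N, 29.6°E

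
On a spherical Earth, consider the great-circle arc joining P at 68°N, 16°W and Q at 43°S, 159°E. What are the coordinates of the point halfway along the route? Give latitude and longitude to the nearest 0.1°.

Convert each endpoint to a unit vector on the sphere (x = cos φ cos λ, y = cos φ sin λ, z = sin φ).
The central angle between the endpoints is δ = arccos(p₁·p₂) ≈ 2.703 rad (154.9°).
Interpolate at f = 1/2 with slerp weights a = sin((1−f)δ)/sin δ ≈ 2.297, b = sin(fδ)/sin δ ≈ 2.297.
p = a·p₁ + b·p₂ ≈ (-0.741, 0.365, 0.563); φ = arcsin(p_z) ≈ 34.28°, λ = atan2(p_y, p_x) ≈ 153.79°.

≈ 34.3°N, 153.8°E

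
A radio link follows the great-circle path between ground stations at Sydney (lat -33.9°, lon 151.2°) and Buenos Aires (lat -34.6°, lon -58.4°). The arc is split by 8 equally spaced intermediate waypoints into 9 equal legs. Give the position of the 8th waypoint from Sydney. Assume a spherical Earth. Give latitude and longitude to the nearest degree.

≈ lat -45°, lon -65°

Convert each endpoint to a unit vector on the sphere (x = cos φ cos λ, y = cos φ sin λ, z = sin φ).
The central angle between the endpoints is δ = arccos(p₁·p₂) ≈ 1.852 rad (106.1°).
Interpolate at f = 8/9 with slerp weights a = sin((1−f)δ)/sin δ ≈ 0.213, b = sin(fδ)/sin δ ≈ 1.038.
p = a·p₁ + b·p₂ ≈ (0.293, -0.643, -0.708); φ = arcsin(p_z) ≈ -45.07°, λ = atan2(p_y, p_x) ≈ -65.49°.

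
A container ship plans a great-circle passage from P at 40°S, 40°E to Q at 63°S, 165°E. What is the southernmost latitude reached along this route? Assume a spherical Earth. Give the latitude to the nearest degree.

The great circle lies in the plane with unit normal n̂ = (p₁ × p₂)/|p₁ × p₂|.
Here n̂_z ≈ +0.307; the vertex latitude is φ_max = arccos|n̂_z| ≈ 72.1°.
Check via Clairaut: cos φ_max = |cos φ₁| · sin C = cos(40.0°)·sin(156.4°) ≈ 0.307, again giving ≈ 72.1°.

≈ 72°S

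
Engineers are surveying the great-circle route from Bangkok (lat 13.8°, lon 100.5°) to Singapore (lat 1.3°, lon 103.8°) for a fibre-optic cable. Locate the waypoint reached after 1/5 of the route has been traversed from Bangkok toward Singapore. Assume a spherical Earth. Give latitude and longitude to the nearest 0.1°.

≈ lat 11.3°, lon 101.2°

Write both endpoints as unit vectors p₁, p₂ with components (cos φ cos λ, cos φ sin λ, sin φ).
The central angle between the endpoints is δ = arccos(p₁·p₂) ≈ 0.225 rad (12.9°).
Interpolate at f = 1/5 with slerp weights a = sin((1−f)δ)/sin δ ≈ 0.802, b = sin(fδ)/sin δ ≈ 0.202.
p = a·p₁ + b·p₂ ≈ (-0.190, 0.962, 0.196); φ = arcsin(p_z) ≈ 11.30°, λ = atan2(p_y, p_x) ≈ 101.18°.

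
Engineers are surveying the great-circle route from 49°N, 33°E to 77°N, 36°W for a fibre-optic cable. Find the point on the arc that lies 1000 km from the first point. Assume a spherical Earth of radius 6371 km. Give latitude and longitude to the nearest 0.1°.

Write both endpoints as unit vectors p₁, p₂ with components (cos φ cos λ, cos φ sin λ, sin φ).
The central angle between the endpoints is δ = arccos(p₁·p₂) ≈ 0.663 rad (38.0°). The total great-circle distance is δ·R ≈ 0.663 × 6371 ≈ 4223 km, so the target fraction is f = 1000/4223 ≈ 0.237.
Interpolate at f ≈ 0.237 with slerp weights a = sin((1−f)δ)/sin δ ≈ 0.787, b = sin(fδ)/sin δ ≈ 0.254.
p = a·p₁ + b·p₂ ≈ (0.480, 0.248, 0.842); φ = arcsin(p_z) ≈ 57.33°, λ = atan2(p_y, p_x) ≈ 27.33°.

≈ 57.3°N, 27.3°E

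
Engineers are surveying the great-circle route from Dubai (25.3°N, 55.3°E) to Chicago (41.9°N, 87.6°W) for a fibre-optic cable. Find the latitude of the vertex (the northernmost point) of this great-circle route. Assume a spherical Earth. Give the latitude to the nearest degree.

≈ 65°N

The great circle lies in the plane with unit normal n̂ = (p₁ × p₂)/|p₁ × p₂|.
Here n̂_z ≈ -0.419; the vertex latitude is φ_max = arccos|n̂_z| ≈ 65.2°.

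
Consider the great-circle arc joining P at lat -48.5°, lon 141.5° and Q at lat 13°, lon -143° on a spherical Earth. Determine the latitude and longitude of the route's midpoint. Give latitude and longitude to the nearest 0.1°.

Convert each endpoint to a unit vector on the sphere (x = cos φ cos λ, y = cos φ sin λ, z = sin φ).
The central angle between the endpoints is δ = arccos(p₁·p₂) ≈ 1.578 rad (90.4°).
Interpolate at f = 1/2 with slerp weights a = sin((1−f)δ)/sin δ ≈ 0.710, b = sin(fδ)/sin δ ≈ 0.710.
p = a·p₁ + b·p₂ ≈ (-0.920, -0.123, -0.372); φ = arcsin(p_z) ≈ -21.83°, λ = atan2(p_y, p_x) ≈ -172.36°.

≈ lat -21.8°, lon -172.4°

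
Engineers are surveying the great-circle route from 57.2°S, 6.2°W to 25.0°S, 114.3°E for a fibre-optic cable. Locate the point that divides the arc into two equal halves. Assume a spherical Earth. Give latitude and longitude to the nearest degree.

Convert each endpoint to a unit vector on the sphere (x = cos φ cos λ, y = cos φ sin λ, z = sin φ).
The central angle between the endpoints is δ = arccos(p₁·p₂) ≈ 1.465 rad (83.9°).
Interpolate at f = 1/2 with slerp weights a = sin((1−f)δ)/sin δ ≈ 0.672, b = sin(fδ)/sin δ ≈ 0.672.
p = a·p₁ + b·p₂ ≈ (0.111, 0.516, -0.849); φ = arcsin(p_z) ≈ -58.14°, λ = atan2(p_y, p_x) ≈ 77.83°.

≈ 58°S, 78°E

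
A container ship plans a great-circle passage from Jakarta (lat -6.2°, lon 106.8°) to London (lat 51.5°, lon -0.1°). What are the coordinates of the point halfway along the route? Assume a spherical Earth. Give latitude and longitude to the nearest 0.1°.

Write both endpoints as unit vectors p₁, p₂ with components (cos φ cos λ, cos φ sin λ, sin φ).
The central angle between the endpoints is δ = arccos(p₁·p₂) ≈ 1.838 rad (105.3°).
Interpolate at f = 1/2 with slerp weights a = sin((1−f)δ)/sin δ ≈ 0.824, b = sin(fδ)/sin δ ≈ 0.824.
p = a·p₁ + b·p₂ ≈ (0.276, 0.784, 0.556); φ = arcsin(p_z) ≈ 33.79°, λ = atan2(p_y, p_x) ≈ 70.58°.

≈ lat 33.8°, lon 70.6°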